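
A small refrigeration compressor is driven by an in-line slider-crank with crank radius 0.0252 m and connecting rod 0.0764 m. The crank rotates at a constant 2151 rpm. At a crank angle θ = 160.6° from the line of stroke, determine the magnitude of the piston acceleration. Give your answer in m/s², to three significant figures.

ω = 2π·2151/60 = 225.3 rad/s
x(θ) = r cosθ + √(L² − r² sin²θ); with ω constant, a = ω²·d²x/dθ².
d²x/dθ² = −r cosθ − r²(cos2θ)/√u − r⁴ sin²2θ/(4u^{3/2}),  u = L² − r² sin²θ = 0.0057669 m².
Substituting r = 0.0252 m, L = 0.0764 m, θ = 160.6°: d²x/dθ² = +0.017162 m.
a = ω²·d²x/dθ² = (225.3)²·(+0.017162) = +870.76 m/s²;  |a| = 870.76 m/s².

871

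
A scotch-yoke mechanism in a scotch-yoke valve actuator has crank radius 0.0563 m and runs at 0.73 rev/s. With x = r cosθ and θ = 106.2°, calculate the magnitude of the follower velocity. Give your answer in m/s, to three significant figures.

ω = 4.587 rad/s (from 0.73 rev/s).
x = r cosθ ⇒ ẋ = −rω sinθ.
|v| = rω|sinθ| = 0.0563·4.587·|sin 106.2°| = 0.24798 m/s.

0.248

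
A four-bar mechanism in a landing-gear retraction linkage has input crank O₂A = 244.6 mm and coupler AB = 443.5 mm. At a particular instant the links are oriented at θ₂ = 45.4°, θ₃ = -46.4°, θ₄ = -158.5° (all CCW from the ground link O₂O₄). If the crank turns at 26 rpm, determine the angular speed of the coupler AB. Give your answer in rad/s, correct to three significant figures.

0.657

ω₂ = 2.723 rad/s (from 26 rpm).
Differentiating the loop-closure r₂e^{iθ₂}+r₃e^{iθ₃}=r₁+r₄e^{iθ₄} gives r₂ω₂e^{iθ₂}+r₃ω₃e^{iθ₃}=r₄ω₄e^{iθ₄}.
Eliminating the other unknown: ω₃ = r₂ω₂ sin(θ₄−θ₂) / [r₃ sin(θ₃−θ₄)].
Numerator sine = +0.40514; denominator sine = +0.92653.
Result = 0.2446·2.723·(+0.40514) / (0.4435·(+0.92653)) = +0.65662 rad/s; magnitude 0.65662 rad/s.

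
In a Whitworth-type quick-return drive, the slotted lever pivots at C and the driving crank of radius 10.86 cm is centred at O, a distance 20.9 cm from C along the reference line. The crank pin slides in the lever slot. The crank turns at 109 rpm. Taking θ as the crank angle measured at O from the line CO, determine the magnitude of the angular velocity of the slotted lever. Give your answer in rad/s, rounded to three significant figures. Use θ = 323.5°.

ω = 11.41 rad/s (from 109 rpm).
Crank pin A relative to C: A = (d + r cosθ, r sinθ); lever angle φ = atan2(r sinθ, d + r cosθ).
Differentiating tanφ: φ̇ = rω(d cosθ + r)/(d² + r² + 2dr cosθ).
d² + r² + 2dr cosθ = |CA|² = 0.0919659 m²;  d cosθ + r = +0.27661 m.
|ω_lever| = |0.1086·11.41·+0.27661| / 0.0919659 = 3.7284 rad/s.

3.73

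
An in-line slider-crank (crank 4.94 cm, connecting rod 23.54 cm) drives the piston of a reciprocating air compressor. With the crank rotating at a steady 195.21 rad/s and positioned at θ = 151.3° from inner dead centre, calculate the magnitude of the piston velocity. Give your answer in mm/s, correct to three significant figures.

3770

ω = 195.2 rad/s
For an in-line slider-crank, x = r cosθ + √(L² − r² sin²θ), so v = −rω sinθ·[1 + r cosθ/√(L² − r² sin²θ)].
With r = 0.0494 m, L = 0.2354 m, θ = 151.3°: √(L² − r² sin²θ) = 0.2342 m.
v = −0.0494·195.2·0.48022·[1 + 0.0494·-0.87715/0.2342] = -3.7742 m/s.
|v| = 3.7742 m/s = 3774.2 mm/s.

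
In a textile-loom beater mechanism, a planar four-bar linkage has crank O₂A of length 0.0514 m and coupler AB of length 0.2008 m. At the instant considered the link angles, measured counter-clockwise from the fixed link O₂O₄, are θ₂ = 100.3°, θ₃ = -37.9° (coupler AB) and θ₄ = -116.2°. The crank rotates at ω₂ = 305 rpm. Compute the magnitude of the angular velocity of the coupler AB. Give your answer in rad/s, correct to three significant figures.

4.97

ω₂ = 31.94 rad/s (from 305 rpm).
Differentiating the loop-closure r₂e^{iθ₂}+r₃e^{iθ₃}=r₁+r₄e^{iθ₄} gives r₂ω₂e^{iθ₂}+r₃ω₃e^{iθ₃}=r₄ω₄e^{iθ₄}.
Eliminating the other unknown: ω₃ = r₂ω₂ sin(θ₄−θ₂) / [r₃ sin(θ₃−θ₄)].
Numerator sine = +0.59482; denominator sine = +0.97922.
Result = 0.0514·31.94·(+0.59482) / (0.2008·(+0.97922)) = +4.9663 rad/s; magnitude 4.9663 rad/s.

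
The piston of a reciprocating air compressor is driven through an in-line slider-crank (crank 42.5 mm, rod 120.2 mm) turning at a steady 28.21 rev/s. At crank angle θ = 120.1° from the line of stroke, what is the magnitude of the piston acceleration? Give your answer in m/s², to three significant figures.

903

ω = 2π·28.2 = 177.2 rad/s
x(θ) = r cosθ + √(L² − r² sin²θ); with ω constant, a = ω²·d²x/dθ².
d²x/dθ² = −r cosθ − r²(cos2θ)/√u − r⁴ sin²2θ/(4u^{3/2}),  u = L² − r² sin²θ = 0.0130961 m².
Substituting r = 0.0425 m, L = 0.1202 m, θ = 120.1°: d²x/dθ² = +0.028748 m.
a = ω²·d²x/dθ² = (177.2)²·(+0.028748) = +903.19 m/s²;  |a| = 903.19 m/s².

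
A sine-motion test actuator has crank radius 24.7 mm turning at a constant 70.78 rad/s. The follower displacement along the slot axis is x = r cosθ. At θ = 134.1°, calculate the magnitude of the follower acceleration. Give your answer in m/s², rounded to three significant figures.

ω = 70.78 rad/s
x = r cosθ ⇒ ẍ = −rω² cosθ (ω constant).
|a| = rω²|cosθ| = 0.0247·(70.78)²·|cos 134.1°| = 86.114 m/s².

86.1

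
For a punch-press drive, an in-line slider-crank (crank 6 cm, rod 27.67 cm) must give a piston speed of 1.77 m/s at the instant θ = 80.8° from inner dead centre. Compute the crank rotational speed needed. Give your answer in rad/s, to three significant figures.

28.9

For an in-line slider-crank, |v_piston| = rω|sinθ|·[1 + r cosθ/√(L² − r² sin²θ)].
With r = 0.06 m, L = 0.2767 m, θ = 80.8°: the bracketed kinematic factor |dx/dθ| = 0.06133 m.
ω = v/|dx/dθ| = 1.77/0.06133 = 28.86 rad/s.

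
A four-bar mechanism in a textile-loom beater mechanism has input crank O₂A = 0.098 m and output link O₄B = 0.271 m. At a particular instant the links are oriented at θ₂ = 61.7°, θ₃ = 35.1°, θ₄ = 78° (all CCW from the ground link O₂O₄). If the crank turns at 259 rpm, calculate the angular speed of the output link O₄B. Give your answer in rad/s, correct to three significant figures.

6.45

ω₂ = 27.12 rad/s (from 259 rpm).
Differentiating the loop-closure r₂e^{iθ₂}+r₃e^{iθ₃}=r₁+r₄e^{iθ₄} gives r₂ω₂e^{iθ₂}+r₃ω₃e^{iθ₃}=r₄ω₄e^{iθ₄}.
Eliminating the other unknown: ω₄ = r₂ω₂ sin(θ₂−θ₃) / [r₄ sin(θ₄−θ₃)].
Numerator sine = +0.44776; denominator sine = +0.68072.
Result = 0.098·27.12·(+0.44776) / (0.271·(+0.68072)) = +6.4515 rad/s; magnitude 6.4515 rad/s.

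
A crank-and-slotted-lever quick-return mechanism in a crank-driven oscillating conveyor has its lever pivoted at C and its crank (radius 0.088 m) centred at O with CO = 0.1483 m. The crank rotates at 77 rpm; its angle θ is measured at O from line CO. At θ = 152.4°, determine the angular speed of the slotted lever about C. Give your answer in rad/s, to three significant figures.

ω = 8.063 rad/s (from 77 rpm).
Crank pin A relative to C: A = (d + r cosθ, r sinθ); lever angle φ = atan2(r sinθ, d + r cosθ).
Differentiating tanφ: φ̇ = rω(d cosθ + r)/(d² + r² + 2dr cosθ).
d² + r² + 2dr cosθ = |CA|² = 0.00660627 m²;  d cosθ + r = -0.043424 m.
|ω_lever| = |0.088·8.063·-0.043424| / 0.00660627 = 4.6642 rad/s.

4.66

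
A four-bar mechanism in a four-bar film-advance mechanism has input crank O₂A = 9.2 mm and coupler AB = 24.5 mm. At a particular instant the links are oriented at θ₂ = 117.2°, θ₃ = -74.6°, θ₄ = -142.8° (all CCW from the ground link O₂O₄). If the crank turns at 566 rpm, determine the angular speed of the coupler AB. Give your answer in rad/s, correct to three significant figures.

23.6

ω₂ = 59.27 rad/s (from 566 rpm).
Differentiating the loop-closure r₂e^{iθ₂}+r₃e^{iθ₃}=r₁+r₄e^{iθ₄} gives r₂ω₂e^{iθ₂}+r₃ω₃e^{iθ₃}=r₄ω₄e^{iθ₄}.
Eliminating the other unknown: ω₃ = r₂ω₂ sin(θ₄−θ₂) / [r₃ sin(θ₃−θ₄)].
Numerator sine = +0.98481; denominator sine = +0.92849.
Result = 0.0092·59.27·(+0.98481) / (0.0245·(+0.92849)) = +23.607 rad/s; magnitude 23.607 rad/s.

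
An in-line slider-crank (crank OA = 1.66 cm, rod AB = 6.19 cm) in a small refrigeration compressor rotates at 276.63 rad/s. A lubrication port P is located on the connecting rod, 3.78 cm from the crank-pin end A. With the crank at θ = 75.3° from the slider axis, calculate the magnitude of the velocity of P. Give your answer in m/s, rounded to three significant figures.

ω = 276.6 rad/s.  Crank-pin speed |V_A| = rω = 4.5921 m/s, perpendicular to OA.
Rod angle: sinφ = −(r/L) sinθ ⇒ φ = -15.034°; ω_rod = −rω cosθ/√(L²−r²sin²θ) = -19.492 rad/s.
V_P = V_A + ω_rod × AP, with AP = 0.0378 m along the rod.
Components: V_Px = −rω sinθ − a·ω_rod·sinφ = -4.6329 m/s;  V_Py = rω cosθ + a·ω_rod·cosφ = +0.45368 m/s.
|V_P| = √(V_Px² + V_Py²) = 4.655 m/s.

4.66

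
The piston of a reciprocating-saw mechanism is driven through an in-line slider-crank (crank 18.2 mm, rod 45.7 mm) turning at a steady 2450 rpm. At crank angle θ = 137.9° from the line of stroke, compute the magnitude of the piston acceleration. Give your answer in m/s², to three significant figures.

ω = 2π·2450/60 = 256.6 rad/s
x(θ) = r cosθ + √(L² − r² sin²θ); with ω constant, a = ω²·d²x/dθ².
d²x/dθ² = −r cosθ − r²(cos2θ)/√u − r⁴ sin²2θ/(4u^{3/2}),  u = L² − r² sin²θ = 0.00193961 m².
Substituting r = 0.0182 m, L = 0.0457 m, θ = 137.9°: d²x/dθ² = +0.012426 m.
a = ω²·d²x/dθ² = (256.6)²·(+0.012426) = +817.94 m/s²;  |a| = 817.94 m/s².

818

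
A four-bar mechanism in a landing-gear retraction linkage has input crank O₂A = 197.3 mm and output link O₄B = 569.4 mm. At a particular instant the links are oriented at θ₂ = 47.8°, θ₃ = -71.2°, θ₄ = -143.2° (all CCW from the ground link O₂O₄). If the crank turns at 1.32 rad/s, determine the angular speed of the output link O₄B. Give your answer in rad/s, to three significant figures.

0.421

ω₂ = 1.32 rad/s
Differentiating the loop-closure r₂e^{iθ₂}+r₃e^{iθ₃}=r₁+r₄e^{iθ₄} gives r₂ω₂e^{iθ₂}+r₃ω₃e^{iθ₃}=r₄ω₄e^{iθ₄}.
Eliminating the other unknown: ω₄ = r₂ω₂ sin(θ₂−θ₃) / [r₄ sin(θ₄−θ₃)].
Numerator sine = +0.87462; denominator sine = -0.95106.
Result = 0.1973·1.32·(+0.87462) / (0.5694·(-0.95106)) = -0.42063 rad/s; magnitude 0.42063 rad/s.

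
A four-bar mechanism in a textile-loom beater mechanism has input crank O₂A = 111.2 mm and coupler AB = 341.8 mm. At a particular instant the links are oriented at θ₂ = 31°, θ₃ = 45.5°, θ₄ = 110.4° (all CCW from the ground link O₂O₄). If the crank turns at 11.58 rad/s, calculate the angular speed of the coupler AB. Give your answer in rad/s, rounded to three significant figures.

4.09

ω₂ = 11.58 rad/s
Differentiating the loop-closure r₂e^{iθ₂}+r₃e^{iθ₃}=r₁+r₄e^{iθ₄} gives r₂ω₂e^{iθ₂}+r₃ω₃e^{iθ₃}=r₄ω₄e^{iθ₄}.
Eliminating the other unknown: ω₃ = r₂ω₂ sin(θ₄−θ₂) / [r₃ sin(θ₃−θ₄)].
Numerator sine = +0.98294; denominator sine = -0.90557.
Result = 0.1112·11.58·(+0.98294) / (0.3418·(-0.90557)) = -4.0893 rad/s; magnitude 4.0893 rad/s.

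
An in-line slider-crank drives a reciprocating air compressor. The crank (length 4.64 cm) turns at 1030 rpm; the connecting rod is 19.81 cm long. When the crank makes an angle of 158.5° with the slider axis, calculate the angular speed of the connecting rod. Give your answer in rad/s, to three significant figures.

23.6

ω = 107.9 rad/s (converted from 1030 rpm).
The rod makes angle φ with the slider axis where L sinφ = r sinθ; differentiating, L cosφ·φ̇ = r ω cosθ.
L cosφ = √(L² − r² sin²θ) = 0.19737 m.
|ω_rod| = r ω |cosθ| / √(L² − r² sin²θ) = 0.0464·107.9·0.93042/0.19737 = 23.593 rad/s.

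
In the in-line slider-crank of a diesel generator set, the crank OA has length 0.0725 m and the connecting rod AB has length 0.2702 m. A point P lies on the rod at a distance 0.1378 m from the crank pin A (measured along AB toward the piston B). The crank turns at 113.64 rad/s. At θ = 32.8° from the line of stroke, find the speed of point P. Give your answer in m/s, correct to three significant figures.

ω = 113.6 rad/s.  Crank-pin speed |V_A| = rω = 8.2389 m/s, perpendicular to OA.
Rod angle: sinφ = −(r/L) sinθ ⇒ φ = -8.358°; ω_rod = −rω cosθ/√(L²−r²sin²θ) = -25.906 rad/s.
V_P = V_A + ω_rod × AP, with AP = 0.1378 m along the rod.
Components: V_Px = −rω sinθ − a·ω_rod·sinφ = -4.982 m/s;  V_Py = rω cosθ + a·ω_rod·cosφ = +3.3935 m/s.
|V_P| = √(V_Px² + V_Py²) = 6.0279 m/s.

6.03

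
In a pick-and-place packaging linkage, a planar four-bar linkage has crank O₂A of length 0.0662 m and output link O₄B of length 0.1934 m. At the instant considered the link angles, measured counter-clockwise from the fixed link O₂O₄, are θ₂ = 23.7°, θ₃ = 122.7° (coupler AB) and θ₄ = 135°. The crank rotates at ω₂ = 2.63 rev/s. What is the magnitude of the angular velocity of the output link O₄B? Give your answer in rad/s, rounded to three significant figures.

26.2

ω₂ = 16.52 rad/s (from 2.63 rev/s).
Differentiating the loop-closure r₂e^{iθ₂}+r₃e^{iθ₃}=r₁+r₄e^{iθ₄} gives r₂ω₂e^{iθ₂}+r₃ω₃e^{iθ₃}=r₄ω₄e^{iθ₄}.
Eliminating the other unknown: ω₄ = r₂ω₂ sin(θ₂−θ₃) / [r₄ sin(θ₄−θ₃)].
Numerator sine = -0.98769; denominator sine = +0.21303.
Result = 0.0662·16.52·(-0.98769) / (0.1934·(+0.21303)) = -26.225 rad/s; magnitude 26.225 rad/s.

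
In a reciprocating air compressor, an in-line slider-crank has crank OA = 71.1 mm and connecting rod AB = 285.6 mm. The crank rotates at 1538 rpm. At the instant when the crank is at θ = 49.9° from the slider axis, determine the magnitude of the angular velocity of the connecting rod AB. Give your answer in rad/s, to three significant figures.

ω = 161.1 rad/s (converted from 1538 rpm).
The rod makes angle φ with the slider axis where L sinφ = r sinθ; differentiating, L cosφ·φ̇ = r ω cosθ.
L cosφ = √(L² − r² sin²θ) = 0.28037 m.
|ω_rod| = r ω |cosθ| / √(L² − r² sin²θ) = 0.0711·161.1·0.64412/0.28037 = 26.308 rad/s.

26.3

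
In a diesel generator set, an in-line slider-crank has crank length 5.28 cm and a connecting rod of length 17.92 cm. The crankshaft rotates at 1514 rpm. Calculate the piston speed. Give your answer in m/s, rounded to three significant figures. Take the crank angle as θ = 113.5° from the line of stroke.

6.74

ω = 2π·1514/60 = 158.5 rad/s
For an in-line slider-crank, x = r cosθ + √(L² − r² sin²θ), so v = −rω sinθ·[1 + r cosθ/√(L² − r² sin²θ)].
With r = 0.0528 m, L = 0.1792 m, θ = 113.5°: √(L² − r² sin²θ) = 0.17253 m.
v = −0.0528·158.5·0.91706·[1 + 0.0528·-0.39875/0.17253] = -6.7401 m/s.
|v| = 6.7401 m/s.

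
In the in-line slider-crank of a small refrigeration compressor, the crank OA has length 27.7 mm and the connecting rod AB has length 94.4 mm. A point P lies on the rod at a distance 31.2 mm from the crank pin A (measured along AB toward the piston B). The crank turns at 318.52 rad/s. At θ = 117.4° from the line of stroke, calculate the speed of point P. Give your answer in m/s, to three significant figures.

7.95

ω = 318.5 rad/s.  Crank-pin speed |V_A| = rω = 8.823 m/s, perpendicular to OA.
Rod angle: sinφ = −(r/L) sinθ ⇒ φ = -15.101°; ω_rod = −rω cosθ/√(L²−r²sin²θ) = +44.55 rad/s.
V_P = V_A + ω_rod × AP, with AP = 0.0312 m along the rod.
Components: V_Px = −rω sinθ − a·ω_rod·sinφ = -7.4711 m/s;  V_Py = rω cosθ + a·ω_rod·cosφ = -2.7184 m/s.
|V_P| = √(V_Px² + V_Py²) = 7.9503 m/s.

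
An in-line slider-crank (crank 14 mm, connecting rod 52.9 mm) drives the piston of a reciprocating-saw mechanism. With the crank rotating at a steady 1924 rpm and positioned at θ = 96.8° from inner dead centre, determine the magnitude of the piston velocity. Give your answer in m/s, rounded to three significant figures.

2.71

ω = 2π·1924/60 = 201.5 rad/s
For an in-line slider-crank, x = r cosθ + √(L² − r² sin²θ), so v = −rω sinθ·[1 + r cosθ/√(L² − r² sin²θ)].
With r = 0.014 m, L = 0.0529 m, θ = 96.8°: √(L² − r² sin²θ) = 0.051041 m.
v = −0.014·201.5·0.99297·[1 + 0.014·-0.11840/0.051041] = -2.7099 m/s.
|v| = 2.7099 m/s.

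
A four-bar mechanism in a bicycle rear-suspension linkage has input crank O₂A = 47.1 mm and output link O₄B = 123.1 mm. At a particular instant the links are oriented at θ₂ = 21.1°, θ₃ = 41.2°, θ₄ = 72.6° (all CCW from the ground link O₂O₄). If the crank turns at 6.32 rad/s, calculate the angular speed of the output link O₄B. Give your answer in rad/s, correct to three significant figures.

1.60

ω₂ = 6.32 rad/s
Differentiating the loop-closure r₂e^{iθ₂}+r₃e^{iθ₃}=r₁+r₄e^{iθ₄} gives r₂ω₂e^{iθ₂}+r₃ω₃e^{iθ₃}=r₄ω₄e^{iθ₄}.
Eliminating the other unknown: ω₄ = r₂ω₂ sin(θ₂−θ₃) / [r₄ sin(θ₄−θ₃)].
Numerator sine = -0.34366; denominator sine = +0.52101.
Result = 0.0471·6.32·(-0.34366) / (0.1231·(+0.52101)) = -1.595 rad/s; magnitude 1.595 rad/s.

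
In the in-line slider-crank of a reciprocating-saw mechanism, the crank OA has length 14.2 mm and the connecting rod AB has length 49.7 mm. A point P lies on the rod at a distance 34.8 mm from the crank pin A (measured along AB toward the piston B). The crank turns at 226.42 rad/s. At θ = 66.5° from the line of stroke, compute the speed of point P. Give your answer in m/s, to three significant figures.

3.22

ω = 226.4 rad/s.  Crank-pin speed |V_A| = rω = 3.2152 m/s, perpendicular to OA.
Rod angle: sinφ = −(r/L) sinθ ⇒ φ = -15.190°; ω_rod = −rω cosθ/√(L²−r²sin²θ) = -26.729 rad/s.
V_P = V_A + ω_rod × AP, with AP = 0.0348 m along the rod.
Components: V_Px = −rω sinθ − a·ω_rod·sinφ = -3.1922 m/s;  V_Py = rω cosθ + a·ω_rod·cosφ = +0.38436 m/s.
|V_P| = √(V_Px² + V_Py²) = 3.2153 m/s.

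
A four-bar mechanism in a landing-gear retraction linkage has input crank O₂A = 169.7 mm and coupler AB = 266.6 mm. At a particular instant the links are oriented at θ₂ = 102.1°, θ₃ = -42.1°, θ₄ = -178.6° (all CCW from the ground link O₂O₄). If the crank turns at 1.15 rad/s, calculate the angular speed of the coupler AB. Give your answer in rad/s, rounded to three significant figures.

1.04

ω₂ = 1.15 rad/s
Differentiating the loop-closure r₂e^{iθ₂}+r₃e^{iθ₃}=r₁+r₄e^{iθ₄} gives r₂ω₂e^{iθ₂}+r₃ω₃e^{iθ₃}=r₄ω₄e^{iθ₄}.
Eliminating the other unknown: ω₃ = r₂ω₂ sin(θ₄−θ₂) / [r₃ sin(θ₃−θ₄)].
Numerator sine = +0.98261; denominator sine = +0.68835.
Result = 0.1697·1.15·(+0.98261) / (0.2666·(+0.68835)) = +1.0449 rad/s; magnitude 1.0449 rad/s.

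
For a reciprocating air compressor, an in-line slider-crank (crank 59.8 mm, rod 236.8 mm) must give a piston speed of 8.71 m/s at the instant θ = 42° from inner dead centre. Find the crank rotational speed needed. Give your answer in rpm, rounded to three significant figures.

1750

For an in-line slider-crank, |v_piston| = rω|sinθ|·[1 + r cosθ/√(L² − r² sin²θ)].
With r = 0.0598 m, L = 0.2368 m, θ = 42°: the bracketed kinematic factor |dx/dθ| = 0.047633 m.
ω = v/|dx/dθ| = 8.71/0.047633 = 182.86 rad/s.
N = 60ω/(2π) = 1746.2 rpm.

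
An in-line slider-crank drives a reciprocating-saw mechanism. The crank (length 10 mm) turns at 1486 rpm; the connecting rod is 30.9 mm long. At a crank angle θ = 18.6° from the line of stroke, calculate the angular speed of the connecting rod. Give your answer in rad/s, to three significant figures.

48.0

ω = 155.6 rad/s (converted from 1486 rpm).
The rod makes angle φ with the slider axis where L sinφ = r sinθ; differentiating, L cosφ·φ̇ = r ω cosθ.
L cosφ = √(L² − r² sin²θ) = 0.030735 m.
|ω_rod| = r ω |cosθ| / √(L² − r² sin²θ) = 0.01·155.6·0.94777/0.030735 = 47.986 rad/s.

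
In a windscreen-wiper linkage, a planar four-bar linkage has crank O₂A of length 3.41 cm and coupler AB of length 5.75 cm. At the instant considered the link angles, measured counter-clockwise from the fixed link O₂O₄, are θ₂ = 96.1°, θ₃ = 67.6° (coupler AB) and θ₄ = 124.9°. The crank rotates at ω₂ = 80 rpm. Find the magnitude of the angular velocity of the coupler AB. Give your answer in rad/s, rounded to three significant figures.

2.84

ω₂ = 8.378 rad/s (from 80 rpm).
Differentiating the loop-closure r₂e^{iθ₂}+r₃e^{iθ₃}=r₁+r₄e^{iθ₄} gives r₂ω₂e^{iθ₂}+r₃ω₃e^{iθ₃}=r₄ω₄e^{iθ₄}.
Eliminating the other unknown: ω₃ = r₂ω₂ sin(θ₄−θ₂) / [r₃ sin(θ₃−θ₄)].
Numerator sine = +0.48175; denominator sine = -0.84151.
Result = 0.0341·8.378·(+0.48175) / (0.0575·(-0.84151)) = -2.8443 rad/s; magnitude 2.8443 rad/s.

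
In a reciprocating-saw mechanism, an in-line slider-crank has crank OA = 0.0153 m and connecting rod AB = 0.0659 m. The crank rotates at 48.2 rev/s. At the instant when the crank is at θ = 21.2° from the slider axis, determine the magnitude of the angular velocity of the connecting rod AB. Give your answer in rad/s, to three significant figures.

65.8

ω = 302.8 rad/s (converted from 48.2 rev/s).
The rod makes angle φ with the slider axis where L sinφ = r sinθ; differentiating, L cosφ·φ̇ = r ω cosθ.
L cosφ = √(L² − r² sin²θ) = 0.065667 m.
|ω_rod| = r ω |cosθ| / √(L² − r² sin²θ) = 0.0153·302.8·0.93232/0.065667 = 65.786 rad/s.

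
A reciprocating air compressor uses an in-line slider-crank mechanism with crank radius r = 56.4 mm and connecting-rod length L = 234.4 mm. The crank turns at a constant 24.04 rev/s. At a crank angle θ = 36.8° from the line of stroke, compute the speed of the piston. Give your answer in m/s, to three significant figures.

ω = 2π·24 = 151 rad/s
For an in-line slider-crank, x = r cosθ + √(L² − r² sin²θ), so v = −rω sinθ·[1 + r cosθ/√(L² − r² sin²θ)].
With r = 0.0564 m, L = 0.2344 m, θ = 36.8°: √(L² − r² sin²θ) = 0.23195 m.
v = −0.0564·151·0.59902·[1 + 0.0564·0.80073/0.23195] = -6.0967 m/s.
|v| = 6.0967 m/s.

6.10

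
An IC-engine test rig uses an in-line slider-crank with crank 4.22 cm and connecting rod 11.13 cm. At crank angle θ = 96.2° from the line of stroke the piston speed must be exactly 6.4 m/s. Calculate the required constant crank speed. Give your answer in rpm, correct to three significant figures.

1520

For an in-line slider-crank, |v_piston| = rω|sinθ|·[1 + r cosθ/√(L² − r² sin²θ)].
With r = 0.0422 m, L = 0.1113 m, θ = 96.2°: the bracketed kinematic factor |dx/dθ| = 0.040098 m.
ω = v/|dx/dθ| = 6.4/0.040098 = 159.61 rad/s.
N = 60ω/(2π) = 1524.1 rpm.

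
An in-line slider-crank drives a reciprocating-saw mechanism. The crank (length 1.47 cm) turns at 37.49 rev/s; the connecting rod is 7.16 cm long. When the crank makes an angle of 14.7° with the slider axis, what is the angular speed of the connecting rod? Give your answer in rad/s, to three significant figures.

46.8

ω = 235.6 rad/s (converted from 37.49 rev/s).
The rod makes angle φ with the slider axis where L sinφ = r sinθ; differentiating, L cosφ·φ̇ = r ω cosθ.
L cosφ = √(L² − r² sin²θ) = 0.071503 m.
|ω_rod| = r ω |cosθ| / √(L² − r² sin²θ) = 0.0147·235.6·0.96727/0.071503 = 46.842 rad/s.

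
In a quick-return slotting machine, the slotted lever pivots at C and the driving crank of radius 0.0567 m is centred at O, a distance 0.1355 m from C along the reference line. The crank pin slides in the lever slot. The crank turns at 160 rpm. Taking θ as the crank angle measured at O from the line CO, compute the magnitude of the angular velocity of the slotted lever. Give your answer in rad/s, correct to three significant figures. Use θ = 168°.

ω = 16.76 rad/s (from 160 rpm).
Crank pin A relative to C: A = (d + r cosθ, r sinθ); lever angle φ = atan2(r sinθ, d + r cosθ).
Differentiating tanφ: φ̇ = rω(d cosθ + r)/(d² + r² + 2dr cosθ).
d² + r² + 2dr cosθ = |CA|² = 0.00654522 m²;  d cosθ + r = -0.075839 m.
|ω_lever| = |0.0567·16.76·-0.075839| / 0.00654522 = 11.008 rad/s.

11.0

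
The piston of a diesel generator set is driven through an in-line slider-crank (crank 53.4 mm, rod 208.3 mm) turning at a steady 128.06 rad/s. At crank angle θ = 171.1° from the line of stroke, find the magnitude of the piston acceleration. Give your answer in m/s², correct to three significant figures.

651

ω = 128.1 rad/s
x(θ) = r cosθ + √(L² − r² sin²θ); with ω constant, a = ω²·d²x/dθ².
d²x/dθ² = −r cosθ − r²(cos2θ)/√u − r⁴ sin²2θ/(4u^{3/2}),  u = L² − r² sin²θ = 0.0433206 m².
Substituting r = 0.0534 m, L = 0.2083 m, θ = 171.1°: d²x/dθ² = +0.039691 m.
a = ω²·d²x/dθ² = (128.1)²·(+0.039691) = +650.91 m/s²;  |a| = 650.91 m/s².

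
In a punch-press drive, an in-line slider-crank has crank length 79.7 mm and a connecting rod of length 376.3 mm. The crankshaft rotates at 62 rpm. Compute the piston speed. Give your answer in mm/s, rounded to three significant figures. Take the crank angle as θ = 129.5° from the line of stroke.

345

ω = 2π·62/60 = 6.493 rad/s
For an in-line slider-crank, x = r cosθ + √(L² − r² sin²θ), so v = −rω sinθ·[1 + r cosθ/√(L² − r² sin²θ)].
With r = 0.0797 m, L = 0.3763 m, θ = 129.5°: √(L² − r² sin²θ) = 0.37124 m.
v = −0.0797·6.493·0.77162·[1 + 0.0797·-0.63608/0.37124] = -0.34476 m/s.
|v| = 0.34476 m/s = 344.76 mm/s.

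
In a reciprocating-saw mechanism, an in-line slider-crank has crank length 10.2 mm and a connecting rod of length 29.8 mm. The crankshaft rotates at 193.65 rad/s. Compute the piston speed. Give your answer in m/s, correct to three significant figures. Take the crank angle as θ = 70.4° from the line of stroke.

2.09

ω = 193.7 rad/s
For an in-line slider-crank, x = r cosθ + √(L² − r² sin²θ), so v = −rω sinθ·[1 + r cosθ/√(L² − r² sin²θ)].
With r = 0.0102 m, L = 0.0298 m, θ = 70.4°: √(L² − r² sin²θ) = 0.028208 m.
v = −0.0102·193.7·0.94206·[1 + 0.0102·0.33545/0.028208] = -2.0865 m/s.
|v| = 2.0865 m/s.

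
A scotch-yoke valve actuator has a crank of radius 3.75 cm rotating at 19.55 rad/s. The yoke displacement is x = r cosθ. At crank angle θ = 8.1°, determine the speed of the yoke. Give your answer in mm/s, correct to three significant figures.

ω = 19.55 rad/s
x = r cosθ ⇒ ẋ = −rω sinθ.
|v| = rω|sinθ| = 0.0375·19.55·|sin 8.1°| = 0.1033 m/s = 103.3 mm/s.

103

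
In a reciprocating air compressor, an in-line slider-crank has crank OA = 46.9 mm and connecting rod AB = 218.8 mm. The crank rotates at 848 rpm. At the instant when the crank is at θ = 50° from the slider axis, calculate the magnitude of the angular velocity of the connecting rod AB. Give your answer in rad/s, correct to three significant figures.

ω = 88.8 rad/s (converted from 848 rpm).
The rod makes angle φ with the slider axis where L sinφ = r sinθ; differentiating, L cosφ·φ̇ = r ω cosθ.
L cosφ = √(L² − r² sin²θ) = 0.21583 m.
|ω_rod| = r ω |cosθ| / √(L² − r² sin²θ) = 0.0469·88.8·0.64279/0.21583 = 12.404 rad/s.

12.4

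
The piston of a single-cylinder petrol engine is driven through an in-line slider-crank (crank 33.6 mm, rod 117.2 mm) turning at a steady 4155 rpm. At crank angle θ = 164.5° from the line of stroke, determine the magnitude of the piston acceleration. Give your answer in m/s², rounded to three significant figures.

4550

ω = 2π·4155/60 = 435.1 rad/s
x(θ) = r cosθ + √(L² − r² sin²θ); with ω constant, a = ω²·d²x/dθ².
d²x/dθ² = −r cosθ − r²(cos2θ)/√u − r⁴ sin²2θ/(4u^{3/2}),  u = L² − r² sin²θ = 0.0136552 m².
Substituting r = 0.0336 m, L = 0.1172 m, θ = 164.5°: d²x/dθ² = +0.024044 m.
a = ω²·d²x/dθ² = (435.1)²·(+0.024044) = +4552 m/s²;  |a| = 4552 m/s².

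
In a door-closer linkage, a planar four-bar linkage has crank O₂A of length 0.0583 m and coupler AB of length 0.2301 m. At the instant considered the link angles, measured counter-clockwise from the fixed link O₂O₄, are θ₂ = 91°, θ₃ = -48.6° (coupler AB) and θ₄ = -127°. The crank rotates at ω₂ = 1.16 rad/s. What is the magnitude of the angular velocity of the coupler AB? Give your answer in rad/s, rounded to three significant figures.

0.185

ω₂ = 1.16 rad/s
Differentiating the loop-closure r₂e^{iθ₂}+r₃e^{iθ₃}=r₁+r₄e^{iθ₄} gives r₂ω₂e^{iθ₂}+r₃ω₃e^{iθ₃}=r₄ω₄e^{iθ₄}.
Eliminating the other unknown: ω₃ = r₂ω₂ sin(θ₄−θ₂) / [r₃ sin(θ₃−θ₄)].
Numerator sine = +0.61566; denominator sine = +0.97958.
Result = 0.0583·1.16·(+0.61566) / (0.2301·(+0.97958)) = +0.18472 rad/s; magnitude 0.18472 rad/s.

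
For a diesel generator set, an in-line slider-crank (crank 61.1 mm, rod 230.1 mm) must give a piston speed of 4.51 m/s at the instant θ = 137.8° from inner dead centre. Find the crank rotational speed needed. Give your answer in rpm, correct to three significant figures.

1310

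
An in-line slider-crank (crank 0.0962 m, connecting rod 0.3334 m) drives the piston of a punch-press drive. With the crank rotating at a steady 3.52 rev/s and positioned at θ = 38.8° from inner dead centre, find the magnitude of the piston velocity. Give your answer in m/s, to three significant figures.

ω = 2π·3.52 = 22.12 rad/s
For an in-line slider-crank, x = r cosθ + √(L² − r² sin²θ), so v = −rω sinθ·[1 + r cosθ/√(L² − r² sin²θ)].
With r = 0.0962 m, L = 0.3334 m, θ = 38.8°: √(L² − r² sin²θ) = 0.32791 m.
v = −0.0962·22.12·0.62660·[1 + 0.0962·0.77934/0.32791] = -1.638 m/s.
|v| = 1.638 m/s.

1.64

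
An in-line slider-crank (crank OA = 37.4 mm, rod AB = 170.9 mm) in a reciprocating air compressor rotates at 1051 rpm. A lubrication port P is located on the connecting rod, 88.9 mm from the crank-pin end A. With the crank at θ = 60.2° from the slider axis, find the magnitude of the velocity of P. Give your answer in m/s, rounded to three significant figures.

ω = 110.1 rad/s.  Crank-pin speed |V_A| = rω = 4.1163 m/s, perpendicular to OA.
Rod angle: sinφ = −(r/L) sinθ ⇒ φ = -10.947°; ω_rod = −rω cosθ/√(L²−r²sin²θ) = -12.192 rad/s.
V_P = V_A + ω_rod × AP, with AP = 0.0889 m along the rod.
Components: V_Px = −rω sinθ − a·ω_rod·sinφ = -3.7778 m/s;  V_Py = rω cosθ + a·ω_rod·cosφ = +0.98154 m/s.
|V_P| = √(V_Px² + V_Py²) = 3.9032 m/s.

3.90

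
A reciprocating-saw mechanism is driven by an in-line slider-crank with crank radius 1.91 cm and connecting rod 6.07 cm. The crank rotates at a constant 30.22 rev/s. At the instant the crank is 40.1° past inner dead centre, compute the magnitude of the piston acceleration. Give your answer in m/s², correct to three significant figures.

ω = 2π·30.2 = 189.9 rad/s
x(θ) = r cosθ + √(L² − r² sin²θ); with ω constant, a = ω²·d²x/dθ².
d²x/dθ² = −r cosθ − r²(cos2θ)/√u − r⁴ sin²2θ/(4u^{3/2}),  u = L² − r² sin²θ = 0.00353313 m².
Substituting r = 0.0191 m, L = 0.0607 m, θ = 40.1°: d²x/dθ² = -0.015808 m.
a = ω²·d²x/dθ² = (189.9)²·(-0.015808) = -569.95 m/s²;  |a| = 569.95 m/s².

570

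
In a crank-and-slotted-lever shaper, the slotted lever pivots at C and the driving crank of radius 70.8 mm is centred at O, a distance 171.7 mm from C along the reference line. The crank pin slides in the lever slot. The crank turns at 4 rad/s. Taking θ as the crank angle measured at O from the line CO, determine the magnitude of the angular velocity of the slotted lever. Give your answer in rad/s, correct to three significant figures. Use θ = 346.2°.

ω = 4 rad/s
Crank pin A relative to C: A = (d + r cosθ, r sinθ); lever angle φ = atan2(r sinθ, d + r cosθ).
Differentiating tanφ: φ̇ = rω(d cosθ + r)/(d² + r² + 2dr cosθ).
d² + r² + 2dr cosθ = |CA|² = 0.0581044 m²;  d cosθ + r = +0.23754 m.
|ω_lever| = |0.0708·4·+0.23754| / 0.0581044 = 1.1578 rad/s.

1.16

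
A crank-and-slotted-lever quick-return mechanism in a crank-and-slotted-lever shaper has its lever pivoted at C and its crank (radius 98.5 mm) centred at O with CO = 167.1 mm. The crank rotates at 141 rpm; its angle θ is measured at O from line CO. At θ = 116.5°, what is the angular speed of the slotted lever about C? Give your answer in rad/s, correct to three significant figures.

1.52

ω = 14.77 rad/s (from 141 rpm).
Crank pin A relative to C: A = (d + r cosθ, r sinθ); lever angle φ = atan2(r sinθ, d + r cosθ).
Differentiating tanφ: φ̇ = rω(d cosθ + r)/(d² + r² + 2dr cosθ).
d² + r² + 2dr cosθ = |CA|² = 0.0229364 m²;  d cosθ + r = +0.02394 m.
|ω_lever| = |0.0985·14.77·+0.02394| / 0.0229364 = 1.5181 rad/s.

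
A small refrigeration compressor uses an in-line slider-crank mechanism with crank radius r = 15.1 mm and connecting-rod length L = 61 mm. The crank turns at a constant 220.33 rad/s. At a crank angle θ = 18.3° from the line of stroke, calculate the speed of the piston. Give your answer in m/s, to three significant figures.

ω = 220.3 rad/s
For an in-line slider-crank, x = r cosθ + √(L² − r² sin²θ), so v = −rω sinθ·[1 + r cosθ/√(L² − r² sin²θ)].
With r = 0.0151 m, L = 0.061 m, θ = 18.3°: √(L² − r² sin²θ) = 0.060815 m.
v = −0.0151·220.3·0.31399·[1 + 0.0151·0.94943/0.060815] = -1.2909 m/s.
|v| = 1.2909 m/s.

1.29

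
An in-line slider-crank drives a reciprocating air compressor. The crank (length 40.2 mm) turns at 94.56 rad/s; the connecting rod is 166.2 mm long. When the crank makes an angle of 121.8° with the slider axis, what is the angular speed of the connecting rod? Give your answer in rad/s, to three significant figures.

12.3

ω = 94.56 rad/s
The rod makes angle φ with the slider axis where L sinφ = r sinθ; differentiating, L cosφ·φ̇ = r ω cosθ.
L cosφ = √(L² − r² sin²θ) = 0.16265 m.
|ω_rod| = r ω |cosθ| / √(L² − r² sin²θ) = 0.0402·94.56·0.52696/0.16265 = 12.316 rad/s.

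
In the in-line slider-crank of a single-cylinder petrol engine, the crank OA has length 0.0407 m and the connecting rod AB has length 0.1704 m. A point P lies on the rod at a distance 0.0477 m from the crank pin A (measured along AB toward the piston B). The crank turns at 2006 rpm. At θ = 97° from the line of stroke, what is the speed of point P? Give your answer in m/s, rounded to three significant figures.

8.45

ω = 210.1 rad/s.  Crank-pin speed |V_A| = rω = 8.5498 m/s, perpendicular to OA.
Rod angle: sinφ = −(r/L) sinθ ⇒ φ = -13.714°; ω_rod = −rω cosθ/√(L²−r²sin²θ) = +6.2942 rad/s.
V_P = V_A + ω_rod × AP, with AP = 0.0477 m along the rod.
Components: V_Px = −rω sinθ − a·ω_rod·sinφ = -8.4149 m/s;  V_Py = rω cosθ + a·ω_rod·cosφ = -0.75028 m/s.
|V_P| = √(V_Px² + V_Py²) = 8.4482 m/s.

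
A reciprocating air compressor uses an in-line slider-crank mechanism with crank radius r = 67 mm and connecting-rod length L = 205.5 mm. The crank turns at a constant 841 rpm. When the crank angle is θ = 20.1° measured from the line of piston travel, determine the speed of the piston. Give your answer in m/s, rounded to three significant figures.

2.65

ω = 2π·841/60 = 88.07 rad/s
For an in-line slider-crank, x = r cosθ + √(L² − r² sin²θ), so v = −rω sinθ·[1 + r cosθ/√(L² − r² sin²θ)].
With r = 0.067 m, L = 0.2055 m, θ = 20.1°: √(L² − r² sin²θ) = 0.20421 m.
v = −0.067·88.07·0.34366·[1 + 0.067·0.93909/0.20421] = -2.6526 m/s.
|v| = 2.6526 m/s.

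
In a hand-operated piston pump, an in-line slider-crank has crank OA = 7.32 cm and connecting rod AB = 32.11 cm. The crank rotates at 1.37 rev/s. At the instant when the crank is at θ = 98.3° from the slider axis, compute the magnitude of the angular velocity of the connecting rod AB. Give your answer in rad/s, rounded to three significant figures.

ω = 8.608 rad/s (converted from 1.37 rev/s).
The rod makes angle φ with the slider axis where L sinφ = r sinθ; differentiating, L cosφ·φ̇ = r ω cosθ.
L cosφ = √(L² − r² sin²θ) = 0.31282 m.
|ω_rod| = r ω |cosθ| / √(L² − r² sin²θ) = 0.0732·8.608·0.14436/0.31282 = 0.29077 rad/s.

0.291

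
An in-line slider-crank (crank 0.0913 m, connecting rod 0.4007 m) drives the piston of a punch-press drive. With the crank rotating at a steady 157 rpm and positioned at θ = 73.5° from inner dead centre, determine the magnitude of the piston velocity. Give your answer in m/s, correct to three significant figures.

ω = 2π·157/60 = 16.44 rad/s
For an in-line slider-crank, x = r cosθ + √(L² − r² sin²θ), so v = −rω sinθ·[1 + r cosθ/√(L² − r² sin²θ)].
With r = 0.0913 m, L = 0.4007 m, θ = 73.5°: √(L² − r² sin²θ) = 0.39102 m.
v = −0.0913·16.44·0.95882·[1 + 0.0913·0.28402/0.39102] = -1.5347 m/s.
|v| = 1.5347 m/s.

1.53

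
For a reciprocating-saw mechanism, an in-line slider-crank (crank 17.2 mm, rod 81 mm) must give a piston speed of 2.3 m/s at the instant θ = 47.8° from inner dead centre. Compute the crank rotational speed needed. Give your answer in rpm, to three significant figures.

For an in-line slider-crank, |v_piston| = rω|sinθ|·[1 + r cosθ/√(L² − r² sin²θ)].
With r = 0.0172 m, L = 0.081 m, θ = 47.8°: the bracketed kinematic factor |dx/dθ| = 0.014582 m.
ω = v/|dx/dθ| = 2.3/0.014582 = 157.73 rad/s.
N = 60ω/(2π) = 1506.2 rpm.

1510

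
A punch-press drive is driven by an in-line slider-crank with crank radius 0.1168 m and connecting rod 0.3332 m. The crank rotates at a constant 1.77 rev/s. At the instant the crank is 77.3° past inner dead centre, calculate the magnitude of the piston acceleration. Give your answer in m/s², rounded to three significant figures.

ω = 2π·1.77 = 11.12 rad/s
x(θ) = r cosθ + √(L² − r² sin²θ); with ω constant, a = ω²·d²x/dθ².
d²x/dθ² = −r cosθ − r²(cos2θ)/√u − r⁴ sin²2θ/(4u^{3/2}),  u = L² − r² sin²θ = 0.0980394 m².
Substituting r = 0.1168 m, L = 0.3332 m, θ = 77.3°: d²x/dθ² = +0.013401 m.
a = ω²·d²x/dθ² = (11.12)²·(+0.013401) = +1.6575 m/s²;  |a| = 1.6575 m/s².

1.66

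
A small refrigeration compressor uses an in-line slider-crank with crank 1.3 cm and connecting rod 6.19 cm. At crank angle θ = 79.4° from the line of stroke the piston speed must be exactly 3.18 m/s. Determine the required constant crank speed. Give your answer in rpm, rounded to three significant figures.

For an in-line slider-crank, |v_piston| = rω|sinθ|·[1 + r cosθ/√(L² − r² sin²θ)].
With r = 0.013 m, L = 0.0619 m, θ = 79.4°: the bracketed kinematic factor |dx/dθ| = 0.013283 m.
ω = v/|dx/dθ| = 3.18/0.013283 = 239.41 rad/s.
N = 60ω/(2π) = 2286.2 rpm.

2290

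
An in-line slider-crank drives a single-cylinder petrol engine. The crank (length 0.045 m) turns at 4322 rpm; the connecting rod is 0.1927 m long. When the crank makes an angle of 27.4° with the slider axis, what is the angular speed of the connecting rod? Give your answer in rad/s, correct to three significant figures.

94.4

ω = 452.6 rad/s (converted from 4322 rpm).
The rod makes angle φ with the slider axis where L sinφ = r sinθ; differentiating, L cosφ·φ̇ = r ω cosθ.
L cosφ = √(L² − r² sin²θ) = 0.19158 m.
|ω_rod| = r ω |cosθ| / √(L² − r² sin²θ) = 0.045·452.6·0.88782/0.19158 = 94.382 rad/s.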